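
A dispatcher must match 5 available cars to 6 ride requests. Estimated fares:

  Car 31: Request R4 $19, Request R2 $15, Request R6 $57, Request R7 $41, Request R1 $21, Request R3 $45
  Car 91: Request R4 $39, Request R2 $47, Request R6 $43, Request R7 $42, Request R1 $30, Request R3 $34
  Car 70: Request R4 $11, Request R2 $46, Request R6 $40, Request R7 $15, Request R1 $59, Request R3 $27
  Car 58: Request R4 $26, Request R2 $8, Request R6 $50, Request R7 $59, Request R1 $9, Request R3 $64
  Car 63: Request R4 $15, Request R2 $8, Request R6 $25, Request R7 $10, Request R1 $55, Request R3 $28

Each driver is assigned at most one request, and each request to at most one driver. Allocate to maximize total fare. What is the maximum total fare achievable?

Maximum total: $264

Treat this as an assignment problem: match each driver to one request.
Optimal: Car 31→Request R6 ($57), Car 91→Request R7 ($42), Car 70→Request R2 ($46), Car 58→Request R3 ($64), Car 63→Request R1 ($55) — total 57+42+46+64+55 = $264.
Row-greedy (each driver in turn takes its best remaining request) gives $242, worse by 22.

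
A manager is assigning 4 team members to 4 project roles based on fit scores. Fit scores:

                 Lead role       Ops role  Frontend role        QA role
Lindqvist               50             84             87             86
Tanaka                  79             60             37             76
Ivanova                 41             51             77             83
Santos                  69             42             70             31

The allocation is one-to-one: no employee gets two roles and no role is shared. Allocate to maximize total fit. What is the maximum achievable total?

Optimal: Lindqvist→Ops role (84 pts), Tanaka→Lead role (79 pts), Ivanova→QA role (83 pts), Santos→Frontend role (70 pts) — total 84+79+83+70 = 316 pts.
Next-best assignment: Lindqvist→Ops role, Tanaka→QA role, Ivanova→Frontend role, Santos→Lead role = 306 pts.

Maximum total: 316 pts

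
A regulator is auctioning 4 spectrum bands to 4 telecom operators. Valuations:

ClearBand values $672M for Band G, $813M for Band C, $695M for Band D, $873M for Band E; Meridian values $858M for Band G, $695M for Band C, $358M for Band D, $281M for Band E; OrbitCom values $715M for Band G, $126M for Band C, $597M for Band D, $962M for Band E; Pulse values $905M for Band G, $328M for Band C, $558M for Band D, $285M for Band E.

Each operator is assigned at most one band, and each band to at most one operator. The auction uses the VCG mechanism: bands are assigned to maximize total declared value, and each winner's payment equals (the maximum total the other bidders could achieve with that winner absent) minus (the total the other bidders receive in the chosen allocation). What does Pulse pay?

Efficient allocation: ClearBand→Band D ($695M), Meridian→Band C ($695M), OrbitCom→Band E ($962M), Pulse→Band G ($905M); total welfare W = $3257M.
Pulse receives Band G at value $905M, so the others get W − 905 = $2352M.
Without Pulse: best allocation of the remaining 3 bidders over all 4 bands is ClearBand→Band C ($813M), Meridian→Band G ($858M), OrbitCom→Band E ($962M), total $2633M.
VCG payment = (others' best without Pulse) − (others' welfare with Pulse) = 2633 − 2352 = $281M.

Pulse pays $281M.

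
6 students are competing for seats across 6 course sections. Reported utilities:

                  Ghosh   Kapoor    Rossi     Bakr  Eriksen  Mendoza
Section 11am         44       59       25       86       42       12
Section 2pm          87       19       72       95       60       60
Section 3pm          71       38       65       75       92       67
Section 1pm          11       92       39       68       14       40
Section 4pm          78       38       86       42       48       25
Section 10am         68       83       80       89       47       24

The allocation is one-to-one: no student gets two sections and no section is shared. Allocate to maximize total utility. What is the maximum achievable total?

Maximum total: 488 points

Treat this as an assignment problem: match each student to one section.
Optimal: Ghosh→Section 4pm (78 points), Kapoor→Section 1pm (92 points), Rossi→Section 10am (80 points), Bakr→Section 11am (86 points), Eriksen→Section 3pm (92 points), Mendoza→Section 2pm (60 points) — total 78+92+80+86+92+60 = 488 points.
Max-entry greedy (repeatedly take the single best remaining cell) gives 445 points, worse by 43.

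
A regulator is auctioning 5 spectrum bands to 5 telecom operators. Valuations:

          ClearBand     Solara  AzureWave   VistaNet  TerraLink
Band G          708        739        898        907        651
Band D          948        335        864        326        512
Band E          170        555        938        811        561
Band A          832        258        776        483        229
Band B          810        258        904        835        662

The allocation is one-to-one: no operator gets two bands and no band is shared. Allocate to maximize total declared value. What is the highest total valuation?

Optimal: ClearBand→Band D ($948M), Solara→Band G ($739M), AzureWave→Band A ($776M), VistaNet→Band E ($811M), TerraLink→Band B ($662M) — total 948+739+776+811+662 = $3936M.
Max-entry greedy (repeatedly take the single best remaining cell) gives $3713M, worse by 223.
Swapping TerraLink↔AzureWave (TerraLink→Band A $229M, AzureWave→Band B $904M) loses 305.
Every other assignment is strictly worse.

Max total: $3936M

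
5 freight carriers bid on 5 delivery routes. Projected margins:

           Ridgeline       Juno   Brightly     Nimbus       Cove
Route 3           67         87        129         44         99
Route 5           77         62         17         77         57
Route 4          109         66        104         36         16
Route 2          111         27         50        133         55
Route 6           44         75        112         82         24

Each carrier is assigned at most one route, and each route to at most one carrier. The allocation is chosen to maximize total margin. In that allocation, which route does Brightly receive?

This is the linear assignment problem.
Optimal: Ridgeline→Route 4 ($109k), Juno→Route 5 ($62k), Brightly→Route 6 ($112k), Nimbus→Route 2 ($133k), Cove→Route 3 ($99k) — total 109+62+112+133+99 = $515k.
Max-entry greedy (repeatedly take the single best remaining cell) gives $503k, worse by 12.
Swapping Nimbus↔Brightly (Nimbus→Route 6 $82k, Brightly→Route 2 $50k) loses 113.
Checked against all permutations: $515k is optimal.
Brightly's own top route is Route 3 ($129k), but forcing Brightly→Route 3 and reassigning the rest optimally gives only $503k — worse by 12.

Brightly receives Route 6.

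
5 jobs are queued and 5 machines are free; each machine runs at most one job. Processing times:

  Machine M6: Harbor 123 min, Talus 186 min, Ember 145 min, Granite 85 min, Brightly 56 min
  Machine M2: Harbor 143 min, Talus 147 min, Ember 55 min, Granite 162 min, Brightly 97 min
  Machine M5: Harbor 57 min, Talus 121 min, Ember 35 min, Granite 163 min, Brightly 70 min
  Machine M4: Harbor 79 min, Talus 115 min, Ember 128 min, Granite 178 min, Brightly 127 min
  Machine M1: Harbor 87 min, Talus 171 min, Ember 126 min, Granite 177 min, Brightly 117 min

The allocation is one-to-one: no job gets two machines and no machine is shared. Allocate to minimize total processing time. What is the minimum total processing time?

Minimum total: 412 min

Treat this as an assignment problem: match each job to one machine.
Optimal: Harbor→Machine M1 (87 min), Talus→Machine M4 (115 min), Ember→Machine M2 (55 min), Granite→Machine M6 (85 min), Brightly→Machine M5 (70 min) — total 87+115+55+85+70 = 412 min.
Next-best assignment: Harbor→Machine M1, Talus→Machine M4, Ember→Machine M5, Granite→Machine M6, Brightly→Machine M2 = 419 min.
Checked against all permutations: 412 min is optimal.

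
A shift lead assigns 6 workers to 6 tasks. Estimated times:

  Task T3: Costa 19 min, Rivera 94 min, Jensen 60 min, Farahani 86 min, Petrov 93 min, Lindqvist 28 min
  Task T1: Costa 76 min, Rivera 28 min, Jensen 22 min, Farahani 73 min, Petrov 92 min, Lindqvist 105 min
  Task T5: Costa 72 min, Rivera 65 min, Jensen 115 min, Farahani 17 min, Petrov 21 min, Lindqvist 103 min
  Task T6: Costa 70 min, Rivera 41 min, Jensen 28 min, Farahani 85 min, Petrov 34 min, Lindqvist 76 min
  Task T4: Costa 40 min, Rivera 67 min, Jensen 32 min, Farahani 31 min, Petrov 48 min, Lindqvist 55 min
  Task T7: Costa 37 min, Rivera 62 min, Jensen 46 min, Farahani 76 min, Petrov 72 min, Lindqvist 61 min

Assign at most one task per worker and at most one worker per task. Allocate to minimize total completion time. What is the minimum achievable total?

Min total: 173 min

Optimal: Costa→Task T7 (37 min), Rivera→Task T1 (28 min), Jensen→Task T6 (28 min), Farahani→Task T4 (31 min), Petrov→Task T5 (21 min), Lindqvist→Task T3 (28 min) — total 37+28+28+31+21+28 = 173 min.
Min-entry greedy (repeatedly take the single cheapest remaining cell) gives 209 min, worse by 36.
Next-best assignment: Costa→Task T7, Rivera→Task T1, Jensen→Task T4, Farahani→Task T5, Petrov→Task T6, Lindqvist→Task T3 = 176 min.
Swapping Rivera↔Lindqvist (Rivera→Task T3 94 min, Lindqvist→Task T1 105 min) adds 143.
Every other assignment is strictly worse.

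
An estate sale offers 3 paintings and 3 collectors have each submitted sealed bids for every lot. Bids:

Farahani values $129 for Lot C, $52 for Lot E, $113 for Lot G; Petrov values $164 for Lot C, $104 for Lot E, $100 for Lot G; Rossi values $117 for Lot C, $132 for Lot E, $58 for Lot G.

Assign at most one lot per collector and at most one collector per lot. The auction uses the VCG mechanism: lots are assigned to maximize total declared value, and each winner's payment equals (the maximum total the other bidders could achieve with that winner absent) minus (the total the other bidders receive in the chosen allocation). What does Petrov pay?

Efficient allocation: Farahani→Lot G ($113), Petrov→Lot C ($164), Rossi→Lot E ($132); total welfare W = $409.
Petrov receives Lot C at value $164, so the others get W − 164 = $245.
Without Petrov: best allocation of the remaining 2 bidders over all 3 lots is Farahani→Lot C ($129), Rossi→Lot E ($132), total $261.
VCG payment = (others' best without Petrov) − (others' welfare with Petrov) = 261 − 245 = $16.

Petrov pays $16.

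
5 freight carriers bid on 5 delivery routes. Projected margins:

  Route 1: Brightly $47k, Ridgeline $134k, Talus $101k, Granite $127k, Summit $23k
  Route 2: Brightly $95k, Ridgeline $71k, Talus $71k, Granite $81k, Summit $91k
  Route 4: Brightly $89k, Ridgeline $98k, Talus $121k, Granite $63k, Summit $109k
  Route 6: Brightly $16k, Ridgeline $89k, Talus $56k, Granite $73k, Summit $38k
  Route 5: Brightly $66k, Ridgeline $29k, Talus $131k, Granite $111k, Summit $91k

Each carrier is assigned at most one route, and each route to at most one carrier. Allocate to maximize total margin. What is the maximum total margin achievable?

Optimal: Brightly→Route 2 ($95k), Ridgeline→Route 6 ($89k), Talus→Route 5 ($131k), Granite→Route 1 ($127k), Summit→Route 4 ($109k) — total 95+89+131+127+109 = $551k.
Max-entry greedy (repeatedly take the single best remaining cell) gives $542k, worse by 9.
Swapping Ridgeline↔Brightly (Ridgeline→Route 2 $71k, Brightly→Route 6 $16k) loses 97.

Maximum total: $551k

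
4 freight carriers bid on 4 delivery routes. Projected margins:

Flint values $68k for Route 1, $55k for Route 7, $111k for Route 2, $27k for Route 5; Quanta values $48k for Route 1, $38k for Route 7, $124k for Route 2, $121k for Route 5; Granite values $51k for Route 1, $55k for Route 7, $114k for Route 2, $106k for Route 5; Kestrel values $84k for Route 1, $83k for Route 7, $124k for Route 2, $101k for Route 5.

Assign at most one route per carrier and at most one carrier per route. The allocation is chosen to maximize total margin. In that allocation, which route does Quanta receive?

Optimal: Flint→Route 1 ($68k), Quanta→Route 5 ($121k), Granite→Route 2 ($114k), Kestrel→Route 7 ($83k) — total 68+121+114+83 = $386k.
Row-greedy (each carrier in turn takes its best remaining route) gives $371k, worse by 15.
Quanta's own top route is Route 2 ($124k), but forcing Quanta→Route 2 and reassigning the rest optimally gives only $381k — worse by 5.

Quanta receives Route 5.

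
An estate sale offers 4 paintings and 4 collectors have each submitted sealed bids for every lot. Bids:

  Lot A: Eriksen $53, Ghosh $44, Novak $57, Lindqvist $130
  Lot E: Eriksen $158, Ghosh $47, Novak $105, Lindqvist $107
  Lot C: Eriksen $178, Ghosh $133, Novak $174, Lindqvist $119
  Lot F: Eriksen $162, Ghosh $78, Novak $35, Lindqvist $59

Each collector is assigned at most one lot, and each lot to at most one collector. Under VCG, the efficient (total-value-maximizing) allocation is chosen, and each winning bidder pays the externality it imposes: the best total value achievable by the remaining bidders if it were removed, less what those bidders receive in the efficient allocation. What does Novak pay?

Novak pays $59.

Efficient allocation: Eriksen→Lot E ($158), Ghosh→Lot F ($78), Novak→Lot C ($174), Lindqvist→Lot A ($130); total welfare W = $540.
Novak receives Lot C at value $174, so the others get W − 174 = $366.
Without Novak: best allocation of the remaining 3 bidders over all 4 lots is Eriksen→Lot F ($162), Ghosh→Lot C ($133), Lindqvist→Lot A ($130), total $425.
VCG payment = (others' best without Novak) − (others' welfare with Novak) = 425 − 366 = $59.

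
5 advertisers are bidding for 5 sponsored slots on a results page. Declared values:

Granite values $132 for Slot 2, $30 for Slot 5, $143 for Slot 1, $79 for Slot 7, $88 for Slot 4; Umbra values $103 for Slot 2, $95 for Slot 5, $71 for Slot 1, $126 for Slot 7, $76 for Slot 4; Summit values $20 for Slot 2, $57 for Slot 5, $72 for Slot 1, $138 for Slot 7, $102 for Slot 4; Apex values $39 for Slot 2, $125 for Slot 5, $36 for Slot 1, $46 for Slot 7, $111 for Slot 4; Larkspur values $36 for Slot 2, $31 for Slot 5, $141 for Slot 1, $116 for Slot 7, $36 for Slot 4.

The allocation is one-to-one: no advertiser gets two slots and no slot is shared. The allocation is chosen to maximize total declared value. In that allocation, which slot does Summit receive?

Optimal: Granite→Slot 2 ($132), Umbra→Slot 7 ($126), Summit→Slot 4 ($102), Apex→Slot 5 ($125), Larkspur→Slot 1 ($141) — total 132+126+102+125+141 = $626.
Row-greedy (each advertiser in turn takes its best remaining slot) gives $532, worse by 94.
Next-best assignment: Granite→Slot 2, Umbra→Slot 5, Summit→Slot 7, Apex→Slot 4, Larkspur→Slot 1 = $617.
Summit's own top slot is Slot 7 ($138), but forcing Summit→Slot 7 and reassigning the rest optimally gives only $617 — worse by 9.

Summit receives Slot 4.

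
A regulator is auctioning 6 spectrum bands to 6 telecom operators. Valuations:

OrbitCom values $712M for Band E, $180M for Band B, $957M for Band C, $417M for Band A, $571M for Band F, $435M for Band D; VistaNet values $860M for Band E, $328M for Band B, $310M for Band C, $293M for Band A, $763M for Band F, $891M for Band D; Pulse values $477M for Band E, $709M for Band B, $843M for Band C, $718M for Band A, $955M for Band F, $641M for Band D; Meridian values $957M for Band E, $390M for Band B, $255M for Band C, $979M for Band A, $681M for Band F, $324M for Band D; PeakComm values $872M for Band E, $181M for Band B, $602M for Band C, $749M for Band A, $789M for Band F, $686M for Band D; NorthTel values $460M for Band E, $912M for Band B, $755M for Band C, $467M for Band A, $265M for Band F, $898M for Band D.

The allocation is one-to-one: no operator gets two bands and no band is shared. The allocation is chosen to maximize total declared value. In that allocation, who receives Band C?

OrbitCom receives Band C.

Optimal: OrbitCom→Band C ($957M), VistaNet→Band D ($891M), Pulse→Band F ($955M), Meridian→Band A ($979M), PeakComm→Band E ($872M), NorthTel→Band B ($912M) — total 957+891+955+979+872+912 = $5566M.
Column-greedy (each band in turn goes to its best remaining operator) gives $5421M, worse by 145.
Swapping Meridian↔OrbitCom (Meridian→Band C $255M, OrbitCom→Band A $417M) loses 1264.
Every other assignment is strictly worse.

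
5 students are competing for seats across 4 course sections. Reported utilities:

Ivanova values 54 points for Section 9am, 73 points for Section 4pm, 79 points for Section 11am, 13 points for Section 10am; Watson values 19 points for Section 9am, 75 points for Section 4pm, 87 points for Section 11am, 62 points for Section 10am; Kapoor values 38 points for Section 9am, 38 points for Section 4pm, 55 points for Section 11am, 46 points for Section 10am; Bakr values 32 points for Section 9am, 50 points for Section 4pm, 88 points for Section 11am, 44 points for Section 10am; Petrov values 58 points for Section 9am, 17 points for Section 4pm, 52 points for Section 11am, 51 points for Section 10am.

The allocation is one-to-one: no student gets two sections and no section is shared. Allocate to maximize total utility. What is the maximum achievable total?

Maximum total: 281 points

Optimal: Petrov→Section 9am (58 points), Ivanova→Section 4pm (73 points), Bakr→Section 11am (88 points), Watson→Section 10am (62 points) — total 58+73+88+62 = 281 points.
Column-greedy (each section in turn goes to its best remaining student) gives 267 points, worse by 14.
Swapping Watson↔Bakr (Watson→Section 11am 87 points, Bakr→Section 10am 44 points) loses 19.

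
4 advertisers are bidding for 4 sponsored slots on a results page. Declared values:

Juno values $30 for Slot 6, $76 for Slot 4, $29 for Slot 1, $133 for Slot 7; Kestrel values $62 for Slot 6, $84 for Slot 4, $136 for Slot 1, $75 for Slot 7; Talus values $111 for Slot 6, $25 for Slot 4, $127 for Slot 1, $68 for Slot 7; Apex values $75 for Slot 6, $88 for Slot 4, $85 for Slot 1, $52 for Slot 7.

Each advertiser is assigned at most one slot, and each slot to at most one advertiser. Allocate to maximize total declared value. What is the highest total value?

Max total: $468

Treat this as an assignment problem: match each advertiser to one slot.
Optimal: Juno→Slot 7 ($133), Kestrel→Slot 1 ($136), Talus→Slot 6 ($111), Apex→Slot 4 ($88) — total 133+136+111+88 = $468.
Next-best assignment: Juno→Slot 7, Kestrel→Slot 4, Talus→Slot 1, Apex→Slot 6 = $419.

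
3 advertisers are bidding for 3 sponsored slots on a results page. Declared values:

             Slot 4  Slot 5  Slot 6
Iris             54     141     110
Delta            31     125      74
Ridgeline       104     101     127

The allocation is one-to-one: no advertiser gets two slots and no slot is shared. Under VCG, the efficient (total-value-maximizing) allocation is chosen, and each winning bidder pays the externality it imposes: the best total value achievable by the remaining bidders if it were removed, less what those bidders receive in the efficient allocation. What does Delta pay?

Efficient allocation: Iris→Slot 6 ($110), Delta→Slot 5 ($125), Ridgeline→Slot 4 ($104); total welfare W = $339.
Delta receives Slot 5 at value $125, so the others get W − 125 = $214.
Without Delta: best allocation of the remaining 2 bidders over all 3 slots is Iris→Slot 5 ($141), Ridgeline→Slot 6 ($127), total $268.
VCG payment = (others' best without Delta) − (others' welfare with Delta) = 268 − 214 = $54.

Delta pays $54.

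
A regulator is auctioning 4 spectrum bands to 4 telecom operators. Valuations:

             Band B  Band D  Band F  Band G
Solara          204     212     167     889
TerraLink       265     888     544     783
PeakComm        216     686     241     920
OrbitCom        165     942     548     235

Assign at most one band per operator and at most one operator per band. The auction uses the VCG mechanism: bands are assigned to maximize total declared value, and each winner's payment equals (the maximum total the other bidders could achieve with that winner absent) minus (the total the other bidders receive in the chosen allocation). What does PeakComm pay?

PeakComm pays $685M.

Efficient allocation: Solara→Band B ($204M), TerraLink→Band F ($544M), PeakComm→Band G ($920M), OrbitCom→Band D ($942M); total welfare W = $2610M.
PeakComm receives Band G at value $920M, so the others get W − 920 = $1690M.
Without PeakComm: best allocation of the remaining 3 bidders over all 4 bands is Solara→Band G ($889M), TerraLink→Band F ($544M), OrbitCom→Band D ($942M), total $2375M.
VCG payment = (others' best without PeakComm) − (others' welfare with PeakComm) = 2375 − 1690 = $685M.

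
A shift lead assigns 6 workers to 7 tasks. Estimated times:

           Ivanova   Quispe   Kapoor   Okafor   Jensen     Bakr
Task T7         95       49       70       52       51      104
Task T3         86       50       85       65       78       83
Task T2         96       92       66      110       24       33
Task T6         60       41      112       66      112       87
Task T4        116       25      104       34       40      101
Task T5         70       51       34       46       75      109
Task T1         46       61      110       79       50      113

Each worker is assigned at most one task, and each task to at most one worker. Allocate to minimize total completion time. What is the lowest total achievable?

Minimum total: 239 min

Treat this as an assignment problem: match each worker to one task.
Optimal: Ivanova→Task T1 (46 min), Quispe→Task T6 (41 min), Kapoor→Task T5 (34 min), Okafor→Task T4 (34 min), Jensen→Task T7 (51 min), Bakr→Task T2 (33 min) — total 46+41+34+34+51+33 = 239 min.
Min-entry greedy (repeatedly take the single cheapest remaining cell) gives 264 min, worse by 25.
Next-best assignment: Ivanova→Task T1, Quispe→Task T6, Kapoor→Task T5, Okafor→Task T7, Jensen→Task T4, Bakr→Task T2 = 246 min.
Swapping Okafor↔Kapoor (Okafor→Task T5 46 min, Kapoor→Task T4 104 min) adds 82.
No other one-to-one assignment undercuts 239 min.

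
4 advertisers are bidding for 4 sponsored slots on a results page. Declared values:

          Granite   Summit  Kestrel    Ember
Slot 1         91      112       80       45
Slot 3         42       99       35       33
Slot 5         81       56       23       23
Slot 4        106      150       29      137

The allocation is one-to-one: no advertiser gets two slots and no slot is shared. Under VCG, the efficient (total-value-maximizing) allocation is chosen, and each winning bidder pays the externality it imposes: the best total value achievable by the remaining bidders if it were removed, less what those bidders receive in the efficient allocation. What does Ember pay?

Ember pays $51.

Efficient allocation: Granite→Slot 5 ($81), Summit→Slot 3 ($99), Kestrel→Slot 1 ($80), Ember→Slot 4 ($137); total welfare W = $397.
Ember receives Slot 4 at value $137, so the others get W − 137 = $260.
Without Ember: best allocation of the remaining 3 bidders over all 4 slots is Granite→Slot 5 ($81), Summit→Slot 4 ($150), Kestrel→Slot 1 ($80), total $311.
VCG payment = (others' best without Ember) − (others' welfare with Ember) = 311 − 260 = $51.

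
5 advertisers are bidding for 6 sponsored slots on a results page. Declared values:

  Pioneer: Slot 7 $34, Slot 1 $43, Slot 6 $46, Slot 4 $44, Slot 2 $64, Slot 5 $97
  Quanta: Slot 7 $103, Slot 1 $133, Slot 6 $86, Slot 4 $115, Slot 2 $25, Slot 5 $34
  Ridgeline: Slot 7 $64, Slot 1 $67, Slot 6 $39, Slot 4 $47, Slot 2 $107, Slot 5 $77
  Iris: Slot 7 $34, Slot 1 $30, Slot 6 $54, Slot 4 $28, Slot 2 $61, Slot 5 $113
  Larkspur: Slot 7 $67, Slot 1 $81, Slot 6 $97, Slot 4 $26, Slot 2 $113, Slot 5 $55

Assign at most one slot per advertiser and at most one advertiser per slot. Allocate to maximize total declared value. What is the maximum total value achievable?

Maximum total: $494

Optimal: Pioneer→Slot 4 ($44), Quanta→Slot 1 ($133), Ridgeline→Slot 2 ($107), Iris→Slot 5 ($113), Larkspur→Slot 6 ($97) — total 44+133+107+113+97 = $494.
Column-greedy (each slot in turn goes to its best remaining advertiser) gives $349, worse by 145.
Next-best assignment: Pioneer→Slot 7, Quanta→Slot 1, Ridgeline→Slot 2, Iris→Slot 5, Larkspur→Slot 6 = $484.
Checked against all permutations: $494 is optimal.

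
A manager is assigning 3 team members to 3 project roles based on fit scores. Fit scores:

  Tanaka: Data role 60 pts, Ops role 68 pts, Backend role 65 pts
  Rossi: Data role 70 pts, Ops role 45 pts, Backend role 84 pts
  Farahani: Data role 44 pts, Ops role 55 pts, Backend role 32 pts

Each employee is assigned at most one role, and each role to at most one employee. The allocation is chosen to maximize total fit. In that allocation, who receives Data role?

Tanaka receives Data role.

This is the linear assignment problem.
Optimal: Tanaka→Data role (60 pts), Rossi→Backend role (84 pts), Farahani→Ops role (55 pts) — total 60+84+55 = 199 pts.
Max-entry greedy (repeatedly take the single best remaining cell) gives 196 pts, worse by 3.
Swapping Farahani↔Tanaka (Farahani→Data role 44 pts, Tanaka→Ops role 68 pts) loses 3.
Checked against all permutations: 199 pts is optimal.
Tanaka's own top role is Ops role (68 pts), but forcing Tanaka→Ops role and reassigning the rest optimally gives only 196 pts — worse by 3.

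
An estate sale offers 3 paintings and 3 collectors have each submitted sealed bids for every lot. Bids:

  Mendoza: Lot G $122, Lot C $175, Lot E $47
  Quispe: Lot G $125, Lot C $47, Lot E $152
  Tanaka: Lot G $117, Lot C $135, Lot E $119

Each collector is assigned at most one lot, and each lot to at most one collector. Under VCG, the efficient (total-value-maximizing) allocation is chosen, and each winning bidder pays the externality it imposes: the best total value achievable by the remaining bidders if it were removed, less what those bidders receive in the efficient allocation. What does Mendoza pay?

Mendoza pays $18.

Efficient allocation: Mendoza→Lot C ($175), Quispe→Lot E ($152), Tanaka→Lot G ($117); total welfare W = $444.
Mendoza receives Lot C at value $175, so the others get W − 175 = $269.
Without Mendoza: best allocation of the remaining 2 bidders over all 3 lots is Quispe→Lot E ($152), Tanaka→Lot C ($135), total $287.
VCG payment = (others' best without Mendoza) − (others' welfare with Mendoza) = 287 − 269 = $18.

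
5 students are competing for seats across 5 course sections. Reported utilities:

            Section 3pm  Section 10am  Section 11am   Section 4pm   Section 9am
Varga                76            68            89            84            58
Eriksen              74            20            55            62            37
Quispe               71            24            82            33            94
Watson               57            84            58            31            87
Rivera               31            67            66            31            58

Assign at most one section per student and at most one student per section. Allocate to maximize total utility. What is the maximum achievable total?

Optimal: Varga→Section 4pm (84 points), Eriksen→Section 3pm (74 points), Quispe→Section 9am (94 points), Watson→Section 10am (84 points), Rivera→Section 11am (66 points) — total 84+74+94+84+66 = 402 points.
Row-greedy (each student in turn takes its best remaining section) gives 372 points, worse by 30.
Every other assignment is strictly worse.

Maximum total: 402 points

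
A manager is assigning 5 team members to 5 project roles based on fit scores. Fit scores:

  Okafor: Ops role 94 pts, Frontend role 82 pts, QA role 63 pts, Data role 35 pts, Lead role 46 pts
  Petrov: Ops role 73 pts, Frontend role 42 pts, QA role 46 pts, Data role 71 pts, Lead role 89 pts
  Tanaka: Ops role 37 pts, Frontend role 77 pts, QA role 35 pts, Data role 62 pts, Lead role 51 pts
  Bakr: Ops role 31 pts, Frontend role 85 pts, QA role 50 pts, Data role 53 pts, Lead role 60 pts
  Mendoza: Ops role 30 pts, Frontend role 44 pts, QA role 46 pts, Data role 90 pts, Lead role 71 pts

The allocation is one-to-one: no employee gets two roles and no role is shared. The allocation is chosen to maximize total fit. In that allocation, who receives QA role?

Optimal: Okafor→Ops role (94 pts), Petrov→Lead role (89 pts), Tanaka→Frontend role (77 pts), Bakr→QA role (50 pts), Mendoza→Data role (90 pts) — total 94+89+77+50+90 = 400 pts.
Row-greedy (each employee in turn takes its best remaining role) gives 359 pts, worse by 41.
Next-best assignment: Okafor→Ops role, Petrov→Lead role, Tanaka→QA role, Bakr→Frontend role, Mendoza→Data role = 393 pts.
Checked against all permutations: 400 pts is optimal.
Bakr's own top role is Frontend role (85 pts), but forcing Bakr→Frontend role and reassigning the rest optimally gives only 393 pts — worse by 7.

Bakr receives QA role.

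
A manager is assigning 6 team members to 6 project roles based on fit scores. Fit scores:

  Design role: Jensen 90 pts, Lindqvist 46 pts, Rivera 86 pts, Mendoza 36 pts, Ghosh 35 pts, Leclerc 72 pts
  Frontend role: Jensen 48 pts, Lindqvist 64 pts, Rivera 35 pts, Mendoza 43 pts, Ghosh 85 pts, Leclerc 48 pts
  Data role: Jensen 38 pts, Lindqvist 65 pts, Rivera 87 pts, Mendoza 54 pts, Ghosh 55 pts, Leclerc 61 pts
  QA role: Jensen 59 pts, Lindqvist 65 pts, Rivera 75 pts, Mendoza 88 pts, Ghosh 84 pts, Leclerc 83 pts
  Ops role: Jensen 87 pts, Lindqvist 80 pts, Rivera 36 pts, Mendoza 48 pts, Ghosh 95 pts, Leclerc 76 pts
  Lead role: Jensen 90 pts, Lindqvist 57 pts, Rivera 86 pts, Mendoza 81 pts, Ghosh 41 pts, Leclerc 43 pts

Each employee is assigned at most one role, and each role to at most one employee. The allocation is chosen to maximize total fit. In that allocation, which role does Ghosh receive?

Ghosh receives Frontend role.

Optimal: Jensen→Design role (90 pts), Lindqvist→Ops role (80 pts), Rivera→Data role (87 pts), Mendoza→Lead role (81 pts), Ghosh→Frontend role (85 pts), Leclerc→QA role (83 pts) — total 90+80+87+81+85+83 = 506 pts.
Row-greedy (each employee in turn takes its best remaining role) gives 473 pts, worse by 33.
Every other assignment is strictly worse.
Ghosh's own top role is Ops role (95 pts), but forcing Ghosh→Ops role and reassigning the rest optimally gives only 500 pts — worse by 6.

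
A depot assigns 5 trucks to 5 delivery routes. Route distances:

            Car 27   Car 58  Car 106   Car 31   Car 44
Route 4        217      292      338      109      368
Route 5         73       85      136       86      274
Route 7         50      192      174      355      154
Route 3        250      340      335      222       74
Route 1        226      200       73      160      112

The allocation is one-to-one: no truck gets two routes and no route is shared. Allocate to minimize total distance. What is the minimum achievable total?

Minimum total: 391 km

Optimal: Car 27→Route 7 (50 km), Car 58→Route 5 (85 km), Car 106→Route 1 (73 km), Car 31→Route 4 (109 km), Car 44→Route 3 (74 km) — total 50+85+73+109+74 = 391 km.
Column-greedy (each route in turn goes to its cheapest remaining truck) gives 871 km, worse by 480.
Next-best assignment: Car 27→Route 5, Car 58→Route 7, Car 106→Route 1, Car 31→Route 4, Car 44→Route 3 = 521 km.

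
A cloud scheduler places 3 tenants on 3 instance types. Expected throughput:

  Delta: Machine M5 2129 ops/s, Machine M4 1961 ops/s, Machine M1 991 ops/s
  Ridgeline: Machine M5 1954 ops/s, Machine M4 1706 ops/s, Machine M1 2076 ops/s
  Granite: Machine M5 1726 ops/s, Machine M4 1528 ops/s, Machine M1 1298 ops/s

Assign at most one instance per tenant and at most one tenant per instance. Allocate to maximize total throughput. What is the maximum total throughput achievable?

Optimal: Delta→Machine M4 (1961 ops/s), Ridgeline→Machine M1 (2076 ops/s), Granite→Machine M5 (1726 ops/s) — total 1961+2076+1726 = 5763 ops/s.
Column-greedy (each instance in turn goes to its best remaining tenant) gives 5133 ops/s, worse by 630.
Next-best assignment: Delta→Machine M5, Ridgeline→Machine M1, Granite→Machine M4 = 5733 ops/s.
Swapping Delta↔Granite (Delta→Machine M5 2129 ops/s, Granite→Machine M4 1528 ops/s) loses 30.

Maximum total: 5763 ops/s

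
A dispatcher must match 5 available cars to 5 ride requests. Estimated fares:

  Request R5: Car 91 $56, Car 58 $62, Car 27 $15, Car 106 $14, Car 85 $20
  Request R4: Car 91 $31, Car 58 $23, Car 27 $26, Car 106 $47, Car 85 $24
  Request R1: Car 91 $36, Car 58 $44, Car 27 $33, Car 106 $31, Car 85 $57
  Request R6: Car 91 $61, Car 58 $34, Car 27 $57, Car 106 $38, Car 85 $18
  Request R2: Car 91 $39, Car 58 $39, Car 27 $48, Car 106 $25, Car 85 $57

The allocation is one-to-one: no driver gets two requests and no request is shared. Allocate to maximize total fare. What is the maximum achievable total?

This is the linear assignment problem.
Optimal: Car 91→Request R6 ($61), Car 58→Request R5 ($62), Car 27→Request R2 ($48), Car 106→Request R4 ($47), Car 85→Request R1 ($57) — total 61+62+48+47+57 = $275.

Maximum total: $275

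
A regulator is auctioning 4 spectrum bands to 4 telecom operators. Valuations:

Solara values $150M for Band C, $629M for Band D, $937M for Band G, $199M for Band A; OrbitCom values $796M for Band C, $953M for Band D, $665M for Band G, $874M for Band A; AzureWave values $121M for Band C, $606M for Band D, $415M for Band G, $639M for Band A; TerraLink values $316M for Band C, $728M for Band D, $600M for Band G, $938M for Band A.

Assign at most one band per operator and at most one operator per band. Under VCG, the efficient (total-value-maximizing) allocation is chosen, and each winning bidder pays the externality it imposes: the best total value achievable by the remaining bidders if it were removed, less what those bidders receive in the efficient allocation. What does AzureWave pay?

AzureWave pays $157M.

Efficient allocation: Solara→Band G ($937M), OrbitCom→Band C ($796M), AzureWave→Band D ($606M), TerraLink→Band A ($938M); total welfare W = $3277M.
AzureWave receives Band D at value $606M, so the others get W − 606 = $2671M.
Without AzureWave: best allocation of the remaining 3 bidders over all 4 bands is Solara→Band G ($937M), OrbitCom→Band D ($953M), TerraLink→Band A ($938M), total $2828M.
VCG payment = (others' best without AzureWave) − (others' welfare with AzureWave) = 2828 − 2671 = $157M.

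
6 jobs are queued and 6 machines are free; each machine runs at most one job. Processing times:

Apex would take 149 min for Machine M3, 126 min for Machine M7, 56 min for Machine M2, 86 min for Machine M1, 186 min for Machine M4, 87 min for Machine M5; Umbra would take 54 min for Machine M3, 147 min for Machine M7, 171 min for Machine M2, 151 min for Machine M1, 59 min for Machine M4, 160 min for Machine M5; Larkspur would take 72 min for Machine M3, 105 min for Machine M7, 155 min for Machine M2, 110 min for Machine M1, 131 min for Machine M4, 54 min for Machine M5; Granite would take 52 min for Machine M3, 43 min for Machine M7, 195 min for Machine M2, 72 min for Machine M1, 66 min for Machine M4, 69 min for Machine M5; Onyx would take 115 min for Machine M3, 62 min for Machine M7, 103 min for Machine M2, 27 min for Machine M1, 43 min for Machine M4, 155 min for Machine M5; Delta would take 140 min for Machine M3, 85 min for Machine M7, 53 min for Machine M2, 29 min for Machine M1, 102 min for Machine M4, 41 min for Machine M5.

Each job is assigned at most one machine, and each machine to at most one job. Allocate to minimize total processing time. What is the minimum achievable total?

Optimal: Apex→Machine M2 (56 min), Umbra→Machine M3 (54 min), Larkspur→Machine M5 (54 min), Granite→Machine M7 (43 min), Onyx→Machine M4 (43 min), Delta→Machine M1 (29 min) — total 56+54+54+43+43+29 = 279 min.
Min-entry greedy (repeatedly take the single cheapest remaining cell) gives 352 min, worse by 73.
No other one-to-one assignment undercuts 279 min.

Minimum total: 279 min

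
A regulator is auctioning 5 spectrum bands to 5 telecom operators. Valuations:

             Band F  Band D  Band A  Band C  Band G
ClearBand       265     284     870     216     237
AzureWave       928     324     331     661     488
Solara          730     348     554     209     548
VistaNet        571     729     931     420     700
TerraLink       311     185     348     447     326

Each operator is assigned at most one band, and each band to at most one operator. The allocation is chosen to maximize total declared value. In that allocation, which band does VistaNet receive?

VistaNet receives Band D.

Optimal: ClearBand→Band A ($870M), AzureWave→Band F ($928M), Solara→Band G ($548M), VistaNet→Band D ($729M), TerraLink→Band C ($447M) — total 870+928+548+729+447 = $3522M.
Max-entry greedy (repeatedly take the single best remaining cell) gives $3138M, worse by 384.
Next-best assignment: ClearBand→Band A, AzureWave→Band C, Solara→Band F, VistaNet→Band D, TerraLink→Band G = $3316M.
VistaNet's own top band is Band A ($931M), but forcing VistaNet→Band A and reassigning the rest optimally gives only $3138M — worse by 384.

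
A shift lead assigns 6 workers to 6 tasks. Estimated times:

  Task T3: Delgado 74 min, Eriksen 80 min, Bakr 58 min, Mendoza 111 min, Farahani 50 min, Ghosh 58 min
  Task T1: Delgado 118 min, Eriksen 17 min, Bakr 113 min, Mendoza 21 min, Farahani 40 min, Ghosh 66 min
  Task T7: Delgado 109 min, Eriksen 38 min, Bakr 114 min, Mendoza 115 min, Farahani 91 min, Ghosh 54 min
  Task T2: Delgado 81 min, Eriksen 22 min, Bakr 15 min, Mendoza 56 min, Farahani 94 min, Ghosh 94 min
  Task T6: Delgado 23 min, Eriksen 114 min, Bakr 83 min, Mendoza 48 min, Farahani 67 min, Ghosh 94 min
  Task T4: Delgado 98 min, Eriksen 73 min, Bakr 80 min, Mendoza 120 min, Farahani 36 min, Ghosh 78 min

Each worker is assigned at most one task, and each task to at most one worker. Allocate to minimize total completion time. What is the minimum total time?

Minimum total: 191 min

Optimal: Delgado→Task T6 (23 min), Eriksen→Task T7 (38 min), Bakr→Task T2 (15 min), Mendoza→Task T1 (21 min), Farahani→Task T4 (36 min), Ghosh→Task T3 (58 min) — total 23+38+15+21+36+58 = 191 min.
Row-greedy (each worker in turn takes its cheapest remaining task) gives 256 min, worse by 65.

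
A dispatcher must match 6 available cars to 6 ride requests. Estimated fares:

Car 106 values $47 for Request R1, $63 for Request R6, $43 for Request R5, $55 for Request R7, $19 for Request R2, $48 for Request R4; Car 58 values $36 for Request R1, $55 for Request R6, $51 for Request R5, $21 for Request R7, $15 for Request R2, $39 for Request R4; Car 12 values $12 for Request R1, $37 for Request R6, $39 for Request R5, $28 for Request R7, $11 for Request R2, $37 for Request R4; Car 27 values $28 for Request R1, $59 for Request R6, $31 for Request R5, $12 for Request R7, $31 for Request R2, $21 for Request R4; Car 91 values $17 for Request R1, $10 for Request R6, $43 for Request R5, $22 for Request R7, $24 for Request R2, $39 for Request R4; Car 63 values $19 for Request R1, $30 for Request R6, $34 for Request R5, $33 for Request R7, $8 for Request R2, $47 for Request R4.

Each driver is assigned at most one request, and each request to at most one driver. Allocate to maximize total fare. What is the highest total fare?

Max total: $260

Optimal: Car 106→Request R7 ($55), Car 58→Request R1 ($36), Car 12→Request R5 ($39), Car 27→Request R6 ($59), Car 91→Request R2 ($24), Car 63→Request R4 ($47) — total 55+36+39+59+24+47 = $260.
Column-greedy (each request in turn goes to its best remaining driver) gives $251, worse by 9.
Checked against all permutations: $260 is optimal.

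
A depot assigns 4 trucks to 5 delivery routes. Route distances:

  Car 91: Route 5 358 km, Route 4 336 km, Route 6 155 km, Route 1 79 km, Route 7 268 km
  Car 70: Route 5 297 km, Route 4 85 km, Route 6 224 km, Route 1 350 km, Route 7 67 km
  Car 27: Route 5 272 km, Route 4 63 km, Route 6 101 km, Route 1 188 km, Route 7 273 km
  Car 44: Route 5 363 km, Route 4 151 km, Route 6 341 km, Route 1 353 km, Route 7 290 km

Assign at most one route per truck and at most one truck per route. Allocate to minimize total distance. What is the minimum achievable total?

Minimum total: 398 km

Optimal: Car 91→Route 1 (79 km), Car 70→Route 7 (67 km), Car 27→Route 6 (101 km), Car 44→Route 4 (151 km) — total 79+67+101+151 = 398 km.
Column-greedy (each route in turn goes to its cheapest remaining truck) gives 865 km, worse by 467.
Swapping Car 70↔Car 91 (Car 70→Route 1 350 km, Car 91→Route 7 268 km) adds 472.
Checked against all permutations: 398 km is optimal.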